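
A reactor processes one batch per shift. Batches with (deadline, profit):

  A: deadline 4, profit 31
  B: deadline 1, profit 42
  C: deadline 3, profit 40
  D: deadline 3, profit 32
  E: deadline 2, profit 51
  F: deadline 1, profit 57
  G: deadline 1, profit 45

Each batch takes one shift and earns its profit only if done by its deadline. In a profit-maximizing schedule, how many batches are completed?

Sort by profit descending; place each in the latest free slot ≤ its deadline.
Profit order: F=57 E=51 G=45 B=42 C=40 D=32 A=31
Assign: F→slot 1, E→slot 2, G skipped, B skipped, C→slot 3, D skipped, A→slot 4.
Slots: [1:F] [2:E] [3:C] [4:A]
4 of 7 scheduled.

4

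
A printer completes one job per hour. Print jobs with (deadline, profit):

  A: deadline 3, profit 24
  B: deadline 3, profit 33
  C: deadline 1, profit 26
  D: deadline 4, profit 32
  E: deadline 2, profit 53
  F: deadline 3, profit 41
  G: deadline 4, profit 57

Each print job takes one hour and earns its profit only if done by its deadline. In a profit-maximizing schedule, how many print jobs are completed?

Sort by profit descending; place each in the latest free slot ≤ its deadline.
By profit: G(d4,57), E(d2,53), F(d3,41), B(d3,33), D(d4,32), C(d1,26), A(d3,24)
G→slot 4; E→slot 2; F→slot 3; B→slot 1; D skipped; C skipped; A skipped.
4 of 7 scheduled.

4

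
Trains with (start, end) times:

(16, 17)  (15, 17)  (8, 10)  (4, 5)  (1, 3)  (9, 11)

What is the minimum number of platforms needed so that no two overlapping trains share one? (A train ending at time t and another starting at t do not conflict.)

2

starts: [1, 4, 8, 9, 15, 16]
ends:   [3, 5, 10, 11, 17, 17]
s1→1 e3→0 s4→1 e5→0 s8→1 s9→2  — peak 2.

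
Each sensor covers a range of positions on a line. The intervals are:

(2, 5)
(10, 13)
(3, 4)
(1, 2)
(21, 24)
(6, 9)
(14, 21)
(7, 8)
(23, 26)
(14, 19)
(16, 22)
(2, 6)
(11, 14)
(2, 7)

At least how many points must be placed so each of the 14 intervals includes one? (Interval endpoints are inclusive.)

6

By right end: [1,2]  [3,4]  [2,5]  [2,6]  [2,7]  [7,8]  [6,9]  [10,13]  [11,14]  [14,19]  [14,21]  [16,22]  [21,24]  [23,26]
[1,2] uncovered → point at 2; [3,4] uncovered → point at 4; [7,8] uncovered → point at 8; [10,13] uncovered → point at 13; [14,19] uncovered → point at 19; [21,24] uncovered → point at 24.
Points: 2, 4, 8, 13, 19, 24 (6 total).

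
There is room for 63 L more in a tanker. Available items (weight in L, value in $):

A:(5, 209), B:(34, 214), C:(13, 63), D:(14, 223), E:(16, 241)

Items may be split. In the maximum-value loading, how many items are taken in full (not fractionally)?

Greedy by value/weight ratio, highest first.
Order: A (209/5=41.80) > D (223/14=15.93) > E (241/16=15.06) > B (214/34=6.29) > C (63/13=4.85)
Fill: take A (5 @ 209) → take D (14 @ 223) → take E (16 @ 241) → take 28/34 of B → 176.24; 63/63 used.
3 item(s) taken whole; one partial (take 28/34 of B).

3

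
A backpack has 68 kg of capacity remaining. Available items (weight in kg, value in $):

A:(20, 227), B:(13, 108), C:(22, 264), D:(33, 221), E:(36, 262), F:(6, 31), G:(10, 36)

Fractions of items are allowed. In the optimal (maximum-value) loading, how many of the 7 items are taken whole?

3

Sort by value per unit weight and fill in that order.
Ratios (sorted): C 12.00, A 11.35, B 8.31, E 7.28, D 6.70, F 5.17, G 3.60
take C (22 @ 264); take A (20 @ 227); take B (13 @ 108); take 13/36 of E → 94.61. Capacity used 68/68.
3 item(s) taken whole; one partial (take 13/36 of E).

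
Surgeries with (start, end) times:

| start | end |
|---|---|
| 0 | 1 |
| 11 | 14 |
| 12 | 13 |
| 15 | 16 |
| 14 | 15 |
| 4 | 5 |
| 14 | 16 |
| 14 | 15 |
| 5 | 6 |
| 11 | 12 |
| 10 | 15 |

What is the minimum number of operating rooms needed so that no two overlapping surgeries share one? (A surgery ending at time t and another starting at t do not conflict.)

The answer is the maximum number of intervals overlapping at any instant.
Events (time:±→running): 0:+→1 1:-→0 4:+→1 5:-→0 5:+→1 6:-→0 10:+→1 11:+→2 11:+→3 12:-→2 12:+→3 13:-→2 14:-→1 14:+→2 14:+→3 14:+→4 … peak 4.

4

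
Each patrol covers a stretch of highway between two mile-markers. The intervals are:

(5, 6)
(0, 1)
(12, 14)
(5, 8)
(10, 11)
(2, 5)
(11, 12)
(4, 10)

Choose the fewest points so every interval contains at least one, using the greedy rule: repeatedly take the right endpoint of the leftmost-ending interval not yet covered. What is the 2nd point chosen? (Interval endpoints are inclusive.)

Sort by right endpoint; whenever an interval is uncovered, place a point at its right end.
Sorted: [0,1] [2,5] [5,6] [5,8] [4,10] [10,11] [11,12] [12,14]
{[0,1]} hit by 1; {[2,5],[5,6],[5,8],[4,10]} hit by 5; {[10,11],[11,12]} hit by 11; {[12,14]} hit by 14.
Points: 1, 5, 11, 14 (4 total).

5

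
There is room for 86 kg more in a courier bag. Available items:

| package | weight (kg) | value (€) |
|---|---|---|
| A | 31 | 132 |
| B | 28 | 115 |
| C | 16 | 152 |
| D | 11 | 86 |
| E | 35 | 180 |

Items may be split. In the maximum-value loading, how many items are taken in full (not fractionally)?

3

Order: C (152/16=9.50) > D (86/11=7.82) > E (180/35=5.14) > A (132/31=4.26) > B (115/28=4.11)
Fill: take C (16 @ 152) → take D (11 @ 86) → take E (35 @ 180) → take 24/31 of A → 102.19; 86/86 used.
3 item(s) taken whole; one partial (take 24/31 of A).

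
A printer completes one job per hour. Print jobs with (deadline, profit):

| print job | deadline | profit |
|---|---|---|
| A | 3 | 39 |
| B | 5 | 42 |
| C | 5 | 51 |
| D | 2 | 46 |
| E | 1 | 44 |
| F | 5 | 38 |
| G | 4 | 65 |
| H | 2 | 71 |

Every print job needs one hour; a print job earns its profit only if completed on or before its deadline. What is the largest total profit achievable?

275

Take jobs in profit order; each goes to the latest open slot no later than its deadline.
By profit: H(d2,71), G(d4,65), C(d5,51), D(d2,46), E(d1,44), B(d5,42), A(d3,39), F(d5,38)
H→slot 2; G→slot 4; C→slot 5; D→slot 1; E skipped; B→slot 3; A skipped; F skipped.
Profit = 46 + 71 + 42 + 65 + 51 = 275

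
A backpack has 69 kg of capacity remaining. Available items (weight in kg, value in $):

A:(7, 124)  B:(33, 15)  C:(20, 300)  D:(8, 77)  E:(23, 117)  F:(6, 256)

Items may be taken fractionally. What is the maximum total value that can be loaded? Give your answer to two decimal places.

Sort by value per unit weight and fill in that order.
Order: F (256/6=42.67) > A (124/7=17.71) > C (300/20=15.00) > D (77/8=9.62) > E (117/23=5.09) > B (15/33=0.45)
Fill: take F (6 @ 256) → take A (7 @ 124) → take C (20 @ 300) → take D (8 @ 77) → take E (23 @ 117) → take 5/33 of B → 2.27; 69/69 used.
Total value = 876.27

876.27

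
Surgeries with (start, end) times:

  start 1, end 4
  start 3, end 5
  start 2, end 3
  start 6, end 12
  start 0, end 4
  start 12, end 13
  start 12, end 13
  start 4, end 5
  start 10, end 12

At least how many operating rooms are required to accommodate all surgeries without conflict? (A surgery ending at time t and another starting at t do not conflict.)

starts: [0, 1, 2, 3, 4, 6, 10, 12, 12]
ends:   [3, 4, 4, 5, 5, 12, 12, 13, 13]
s0→1 s1→2 s2→3  — peak 3.

3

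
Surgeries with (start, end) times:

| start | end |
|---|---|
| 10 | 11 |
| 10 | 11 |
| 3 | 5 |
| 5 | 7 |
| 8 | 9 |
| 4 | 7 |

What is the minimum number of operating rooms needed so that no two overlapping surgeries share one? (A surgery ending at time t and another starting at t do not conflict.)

2

Events (time:±→running): 3:+→1 4:+→2 … peak 2.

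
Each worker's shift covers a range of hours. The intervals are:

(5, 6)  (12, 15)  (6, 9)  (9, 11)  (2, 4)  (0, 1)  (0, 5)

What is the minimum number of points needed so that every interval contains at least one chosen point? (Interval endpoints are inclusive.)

5

Process intervals by earliest right end; each time one isn't hit yet, stab at its right endpoint.
Sorted: [0,1] [2,4] [0,5] [5,6] [6,9] [9,11] [12,15]
{[0,1]} hit by 1; {[2,4],[0,5]} hit by 4; {[5,6],[6,9]} hit by 6; {[9,11]} hit by 11; {[12,15]} hit by 15.
Points: 1, 4, 6, 11, 15 (5 total).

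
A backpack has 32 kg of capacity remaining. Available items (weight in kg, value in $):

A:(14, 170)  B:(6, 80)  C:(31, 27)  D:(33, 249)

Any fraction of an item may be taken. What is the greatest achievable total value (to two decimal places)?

Greedy by value/weight ratio, highest first.
Order: B (80/6=13.33) > A (170/14=12.14) > D (249/33=7.55) > C (27/31=0.87)
Fill: take B (6 @ 80) → take A (14 @ 170) → take 12/33 of D → 90.55; 32/32 used.
Total value = 340.55

340.55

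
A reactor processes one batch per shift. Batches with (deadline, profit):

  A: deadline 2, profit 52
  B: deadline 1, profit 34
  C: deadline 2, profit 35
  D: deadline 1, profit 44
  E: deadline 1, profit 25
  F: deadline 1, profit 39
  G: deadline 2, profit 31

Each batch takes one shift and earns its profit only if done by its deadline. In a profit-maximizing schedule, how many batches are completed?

Profit order: A=52 D=44 F=39 C=35 B=34 G=31 E=25
Assign: A→slot 2, D→slot 1, F skipped, C skipped, B skipped, G skipped, E skipped.
Slots: [1:D] [2:A]
2 of 7 scheduled.

2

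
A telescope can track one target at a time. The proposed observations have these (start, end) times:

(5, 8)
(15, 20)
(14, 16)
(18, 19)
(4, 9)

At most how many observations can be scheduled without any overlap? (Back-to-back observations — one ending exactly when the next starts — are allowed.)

3

By end time: (5,8), (4,9), (14,16), (18,19), (15,20).
Pick (5,8); next start ≥ 8 → (14,16); next start ≥ 16 → (18,19).
Selected 3 observations.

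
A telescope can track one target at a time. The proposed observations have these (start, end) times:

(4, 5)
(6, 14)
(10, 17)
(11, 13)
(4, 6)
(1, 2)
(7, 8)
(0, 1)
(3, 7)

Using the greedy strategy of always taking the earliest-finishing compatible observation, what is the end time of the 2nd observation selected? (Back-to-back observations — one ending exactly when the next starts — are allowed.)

Greedy by earliest finish: after sorting by end time, pick each interval compatible with the last pick.
Sorted by end: (0,1)  (1,2)  (4,5)  (4,6)  (3,7)  (7,8)  (11,13)  (6,14)  (10,17)
take (0,1); take (1,2); take (4,5); skip (3,7); take (7,8); take (11,13).
Selected: (0,1) (1,2) (4,5) (7,8) (11,13)

2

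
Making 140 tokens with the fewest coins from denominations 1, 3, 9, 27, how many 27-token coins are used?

5

140 = 5×27 + 1×3 + 2×1
Count of 27: 5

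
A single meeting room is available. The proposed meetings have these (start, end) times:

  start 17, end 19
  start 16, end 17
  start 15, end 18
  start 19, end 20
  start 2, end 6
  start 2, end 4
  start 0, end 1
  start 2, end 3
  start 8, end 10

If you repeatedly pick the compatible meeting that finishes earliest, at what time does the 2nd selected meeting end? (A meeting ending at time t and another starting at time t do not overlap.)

Sort by end time and greedily take each interval whose start is ≥ the last chosen end.
Sorted by end: (0,1)  (2,3)  (2,4)  (2,6)  (8,10)  (16,17)  (15,18)  (17,19)  (19,20)
take (0,1); take (2,3); take (8,10); take (16,17); take (17,19); take (19,20).
Selected: (0,1) (2,3) (8,10) (16,17) (17,19) (19,20)

3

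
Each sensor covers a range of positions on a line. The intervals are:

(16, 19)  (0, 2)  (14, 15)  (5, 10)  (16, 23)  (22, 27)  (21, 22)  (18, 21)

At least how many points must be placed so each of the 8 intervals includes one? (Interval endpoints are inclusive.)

Process intervals by earliest right end; each time one isn't hit yet, stab at its right endpoint.
By right end: [0,2]  [5,10]  [14,15]  [16,19]  [18,21]  [21,22]  [16,23]  [22,27]
[0,2] uncovered → point at 2; [5,10] uncovered → point at 10; [14,15] uncovered → point at 15; [16,19] uncovered → point at 19; [21,22] uncovered → point at 22.
Points: 2, 10, 15, 19, 22 (5 total).

5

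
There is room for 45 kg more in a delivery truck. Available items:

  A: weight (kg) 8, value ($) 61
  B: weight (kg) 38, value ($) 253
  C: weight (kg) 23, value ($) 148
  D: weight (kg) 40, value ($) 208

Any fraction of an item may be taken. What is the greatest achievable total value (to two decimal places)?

Ratios (sorted): A 7.62, B 6.66, C 6.43, D 5.20
take A (8 @ 61); take 37/38 of B → 246.34. Capacity used 45/45.
Total value = 307.34

307.34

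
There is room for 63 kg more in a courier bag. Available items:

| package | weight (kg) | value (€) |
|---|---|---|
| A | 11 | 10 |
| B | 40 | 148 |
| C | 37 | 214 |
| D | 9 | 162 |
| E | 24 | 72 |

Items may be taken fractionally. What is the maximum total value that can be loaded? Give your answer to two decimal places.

438.90

Ratios (sorted): D 18.00, C 5.78, B 3.70, E 3.00, A 0.91
take D (9 @ 162); take C (37 @ 214); take 17/40 of B → 62.90. Capacity used 63/63.
Total value = 438.90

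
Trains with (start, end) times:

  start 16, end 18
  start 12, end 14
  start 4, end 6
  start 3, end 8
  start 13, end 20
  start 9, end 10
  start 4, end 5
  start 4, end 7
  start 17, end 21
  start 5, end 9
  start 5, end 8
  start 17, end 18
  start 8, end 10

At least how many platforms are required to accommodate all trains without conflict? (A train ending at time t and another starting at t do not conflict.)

Events (time:±→running): 3:+→1 4:+→2 4:+→3 4:+→4 5:-→3 5:+→4 5:+→5 … peak 5.

5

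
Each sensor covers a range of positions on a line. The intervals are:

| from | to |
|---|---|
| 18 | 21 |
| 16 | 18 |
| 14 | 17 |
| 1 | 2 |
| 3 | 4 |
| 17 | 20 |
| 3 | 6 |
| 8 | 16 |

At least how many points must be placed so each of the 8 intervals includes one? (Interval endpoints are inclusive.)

4

By right end: [1,2]  [3,4]  [3,6]  [8,16]  [14,17]  [16,18]  [17,20]  [18,21]
[1,2] uncovered → point at 2; [3,4] uncovered → point at 4; [8,16] uncovered → point at 16; [17,20] uncovered → point at 20.
Points: 2, 4, 16, 20 (4 total).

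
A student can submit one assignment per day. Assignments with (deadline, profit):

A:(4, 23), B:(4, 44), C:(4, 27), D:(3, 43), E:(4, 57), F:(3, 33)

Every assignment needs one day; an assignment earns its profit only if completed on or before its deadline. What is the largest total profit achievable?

177

Sort by profit descending; place each in the latest free slot ≤ its deadline.
By profit: E(d4,57), B(d4,44), D(d3,43), F(d3,33), C(d4,27), A(d4,23)
E→slot 4; B→slot 3; D→slot 2; F→slot 1; C skipped; A skipped.
Profit = 33 + 43 + 44 + 57 = 177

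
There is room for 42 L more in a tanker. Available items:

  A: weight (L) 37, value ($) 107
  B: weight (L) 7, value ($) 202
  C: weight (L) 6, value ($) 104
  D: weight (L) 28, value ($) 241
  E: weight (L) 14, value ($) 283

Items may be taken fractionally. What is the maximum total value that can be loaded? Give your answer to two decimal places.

Sort by value per unit weight and fill in that order.
Ratios (sorted): B 28.86, E 20.21, C 17.33, D 8.61, A 2.89
take B (7 @ 202); take E (14 @ 283); take C (6 @ 104); take 15/28 of D → 129.11. Capacity used 42/42.
Total value = 718.11

718.11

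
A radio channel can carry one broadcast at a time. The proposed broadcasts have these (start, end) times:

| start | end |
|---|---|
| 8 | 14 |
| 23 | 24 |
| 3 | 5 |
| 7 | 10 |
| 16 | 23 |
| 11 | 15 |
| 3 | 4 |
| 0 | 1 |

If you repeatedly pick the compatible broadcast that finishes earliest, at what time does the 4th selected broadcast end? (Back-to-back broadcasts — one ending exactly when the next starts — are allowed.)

15

Greedy by earliest finish: after sorting by end time, pick each interval compatible with the last pick.
Sorted by end: (0,1)  (3,4)  (3,5)  (7,10)  (8,14)  (11,15)  (16,23)  (23,24)
take (0,1); take (3,4); take (7,10); take (11,15); take (16,23); take (23,24).
Selected: (0,1) (3,4) (7,10) (11,15) (16,23) (23,24)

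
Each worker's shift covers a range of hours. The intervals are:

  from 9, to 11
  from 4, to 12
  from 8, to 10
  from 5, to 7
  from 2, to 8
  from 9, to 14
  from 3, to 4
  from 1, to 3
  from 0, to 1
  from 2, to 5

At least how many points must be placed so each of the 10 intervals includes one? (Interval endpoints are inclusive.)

4

Sorted: [0,1] [1,3] [3,4] [2,5] [5,7] [2,8] [8,10] [9,11] [4,12] [9,14]
{[0,1],[1,3]} hit by 1; {[3,4],[2,5]} hit by 4; {[5,7],[2,8]} hit by 7; {[8,10],[9,11],[4,12],[9,14]} hit by 10.
Points: 1, 4, 7, 10 (4 total).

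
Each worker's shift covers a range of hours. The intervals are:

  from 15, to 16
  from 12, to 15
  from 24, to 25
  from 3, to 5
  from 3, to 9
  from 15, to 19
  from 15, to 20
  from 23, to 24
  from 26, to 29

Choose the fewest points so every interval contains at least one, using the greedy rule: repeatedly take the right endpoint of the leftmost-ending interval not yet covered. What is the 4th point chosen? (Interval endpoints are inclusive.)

Sort by right endpoint; whenever an interval is uncovered, place a point at its right end.
By right end: [3,5]  [3,9]  [12,15]  [15,16]  [15,19]  [15,20]  [23,24]  [24,25]  [26,29]
[3,5] uncovered → point at 5; [12,15] uncovered → point at 15; [23,24] uncovered → point at 24; [26,29] uncovered → point at 29.
Points: 5, 15, 24, 29 (4 total).

29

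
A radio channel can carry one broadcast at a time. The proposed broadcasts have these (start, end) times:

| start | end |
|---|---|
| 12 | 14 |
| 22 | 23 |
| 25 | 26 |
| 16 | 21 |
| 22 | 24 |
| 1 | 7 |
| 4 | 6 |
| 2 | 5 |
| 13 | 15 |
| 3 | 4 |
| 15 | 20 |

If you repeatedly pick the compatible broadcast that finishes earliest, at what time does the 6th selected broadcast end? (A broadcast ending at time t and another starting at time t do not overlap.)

26

Order by finish time; keep every interval that doesn't clash with the previous kept one.
By end time: (3,4), (2,5), (4,6), (1,7), (12,14), (13,15), (15,20), (16,21), (22,23), (22,24), (25,26).
Pick (3,4); next start ≥ 4 → (4,6); next start ≥ 6 → (12,14); next start ≥ 14 → (15,20); next start ≥ 20 → (22,23); next start ≥ 23 → (25,26).
Selected: (3,4) (4,6) (12,14) (15,20) (22,23) (25,26)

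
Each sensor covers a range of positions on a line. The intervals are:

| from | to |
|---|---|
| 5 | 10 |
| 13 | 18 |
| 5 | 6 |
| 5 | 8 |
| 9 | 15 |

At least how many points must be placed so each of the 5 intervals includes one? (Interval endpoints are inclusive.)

2

By right end: [5,6]  [5,8]  [5,10]  [9,15]  [13,18]
[5,6] uncovered → point at 6; [9,15] uncovered → point at 15.
Points: 6, 15 (2 total).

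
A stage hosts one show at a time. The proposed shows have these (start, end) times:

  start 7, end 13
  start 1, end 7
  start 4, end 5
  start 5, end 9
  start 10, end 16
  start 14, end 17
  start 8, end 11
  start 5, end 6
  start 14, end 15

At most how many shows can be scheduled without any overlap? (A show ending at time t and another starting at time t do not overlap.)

4

Order by finish time; keep every interval that doesn't clash with the previous kept one.
Sorted by end: (4,5)  (5,6)  (1,7)  (5,9)  (8,11)  (7,13)  (14,15)  (10,16)  (14,17)
take (4,5); take (5,6); take (8,11); take (14,15); skip (10,16); skip (14,17).
Selected 4 shows.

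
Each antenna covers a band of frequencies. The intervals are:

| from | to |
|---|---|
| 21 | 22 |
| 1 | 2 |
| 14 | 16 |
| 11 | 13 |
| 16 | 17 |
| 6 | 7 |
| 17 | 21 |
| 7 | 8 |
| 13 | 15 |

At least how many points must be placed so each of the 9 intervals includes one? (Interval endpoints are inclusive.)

5

Process intervals by earliest right end; each time one isn't hit yet, stab at its right endpoint.
By right end: [1,2]  [6,7]  [7,8]  [11,13]  [13,15]  [14,16]  [16,17]  [17,21]  [21,22]
[1,2] uncovered → point at 2; [6,7] uncovered → point at 7; [11,13] uncovered → point at 13; [14,16] uncovered → point at 16; [17,21] uncovered → point at 21.
Points: 2, 7, 13, 16, 21 (5 total).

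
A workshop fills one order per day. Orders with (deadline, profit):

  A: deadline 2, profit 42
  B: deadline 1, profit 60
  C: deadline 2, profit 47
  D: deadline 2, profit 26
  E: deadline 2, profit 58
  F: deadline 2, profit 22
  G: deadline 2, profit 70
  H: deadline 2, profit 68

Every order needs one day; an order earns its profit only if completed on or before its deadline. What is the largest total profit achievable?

138

Profit order: G=70 H=68 B=60 E=58 C=47 A=42 D=26 F=22
Assign: G→slot 2, H→slot 1, B skipped, E skipped, C skipped, A skipped, D skipped, F skipped.
Slots: [1:H] [2:G]
Profit = 68 + 70 = 138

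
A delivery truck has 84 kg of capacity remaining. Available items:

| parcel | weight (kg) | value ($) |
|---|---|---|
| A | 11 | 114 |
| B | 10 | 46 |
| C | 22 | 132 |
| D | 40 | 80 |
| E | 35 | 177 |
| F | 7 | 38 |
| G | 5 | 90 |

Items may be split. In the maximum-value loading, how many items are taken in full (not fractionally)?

5

Order: G (90/5=18.00) > A (114/11=10.36) > C (132/22=6.00) > F (38/7=5.43) > E (177/35=5.06) > B (46/10=4.60) > D (80/40=2.00)
Fill: take G (5 @ 90) → take A (11 @ 114) → take C (22 @ 132) → take F (7 @ 38) → take E (35 @ 177) → take 4/10 of B → 18.40; 84/84 used.
5 item(s) taken whole; one partial (take 4/10 of B).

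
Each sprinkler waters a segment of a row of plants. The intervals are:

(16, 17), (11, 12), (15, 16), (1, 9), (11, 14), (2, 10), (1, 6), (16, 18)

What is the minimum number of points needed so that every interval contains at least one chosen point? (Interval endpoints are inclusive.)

3

Process intervals by earliest right end; each time one isn't hit yet, stab at its right endpoint.
Sorted: [1,6] [1,9] [2,10] [11,12] [11,14] [15,16] [16,17] [16,18]
{[1,6],[1,9],[2,10]} hit by 6; {[11,12],[11,14]} hit by 12; {[15,16],[16,17],[16,18]} hit by 16.
Points: 6, 12, 16 (3 total).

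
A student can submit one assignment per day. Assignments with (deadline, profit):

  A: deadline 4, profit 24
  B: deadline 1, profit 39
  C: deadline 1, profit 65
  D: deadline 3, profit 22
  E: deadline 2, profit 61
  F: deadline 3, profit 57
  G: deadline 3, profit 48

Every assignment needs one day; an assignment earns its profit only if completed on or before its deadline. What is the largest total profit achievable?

207

Sort by profit descending; place each in the latest free slot ≤ its deadline.
By profit: C(d1,65), E(d2,61), F(d3,57), G(d3,48), B(d1,39), A(d4,24), D(d3,22)
C→slot 1; E→slot 2; F→slot 3; G skipped; B skipped; A→slot 4; D skipped.
Profit = 65 + 61 + 57 + 24 = 207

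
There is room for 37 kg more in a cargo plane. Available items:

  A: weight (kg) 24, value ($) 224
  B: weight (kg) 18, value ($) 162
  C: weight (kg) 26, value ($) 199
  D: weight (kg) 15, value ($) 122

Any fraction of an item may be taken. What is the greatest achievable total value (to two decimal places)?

Greedy by value/weight ratio, highest first.
Order: A (224/24=9.33) > B (162/18=9.00) > D (122/15=8.13) > C (199/26=7.65)
Fill: take A (24 @ 224) → take 13/18 of B → 117.00; 37/37 used.
Total value = 341.00

341.00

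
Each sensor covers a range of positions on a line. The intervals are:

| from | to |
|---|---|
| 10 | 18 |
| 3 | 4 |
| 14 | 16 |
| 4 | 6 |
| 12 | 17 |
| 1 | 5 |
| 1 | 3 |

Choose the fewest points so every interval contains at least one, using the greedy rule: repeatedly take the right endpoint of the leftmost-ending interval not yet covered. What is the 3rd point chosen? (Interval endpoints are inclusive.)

16

Process intervals by earliest right end; each time one isn't hit yet, stab at its right endpoint.
By right end: [1,3]  [3,4]  [1,5]  [4,6]  [14,16]  [12,17]  [10,18]
[1,3] uncovered → point at 3; [4,6] uncovered → point at 6; [14,16] uncovered → point at 16.
Points: 3, 6, 16 (3 total).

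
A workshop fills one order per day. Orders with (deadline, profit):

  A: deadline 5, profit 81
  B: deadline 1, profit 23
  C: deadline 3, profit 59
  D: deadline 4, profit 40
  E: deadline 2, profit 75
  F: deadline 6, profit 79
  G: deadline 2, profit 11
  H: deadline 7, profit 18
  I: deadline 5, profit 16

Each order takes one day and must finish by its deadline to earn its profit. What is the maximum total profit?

By profit: A(d5,81), F(d6,79), E(d2,75), C(d3,59), D(d4,40), B(d1,23), H(d7,18), I(d5,16), G(d2,11)
A→slot 5; F→slot 6; E→slot 2; C→slot 3; D→slot 4; B→slot 1; H→slot 7; I skipped; G skipped.
Profit = 23 + 75 + 59 + 40 + 81 + 79 + 18 = 375

375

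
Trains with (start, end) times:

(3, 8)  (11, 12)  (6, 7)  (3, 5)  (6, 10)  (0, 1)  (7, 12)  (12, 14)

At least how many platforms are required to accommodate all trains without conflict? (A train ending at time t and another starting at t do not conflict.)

Events (time:±→running): 0:+→1 1:-→0 3:+→1 3:+→2 5:-→1 6:+→2 6:+→3 … peak 3.

3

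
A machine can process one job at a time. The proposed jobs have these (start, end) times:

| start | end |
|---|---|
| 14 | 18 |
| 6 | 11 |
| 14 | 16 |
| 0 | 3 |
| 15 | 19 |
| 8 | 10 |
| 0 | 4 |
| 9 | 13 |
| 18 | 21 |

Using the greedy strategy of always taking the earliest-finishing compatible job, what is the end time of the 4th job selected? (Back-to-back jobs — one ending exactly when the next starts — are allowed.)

Sorted by end: (0,3)  (0,4)  (8,10)  (6,11)  (9,13)  (14,16)  (14,18)  (15,19)  (18,21)
take (0,3); take (8,10); take (14,16); skip (14,18); take (18,21).
Selected: (0,3) (8,10) (14,16) (18,21)

21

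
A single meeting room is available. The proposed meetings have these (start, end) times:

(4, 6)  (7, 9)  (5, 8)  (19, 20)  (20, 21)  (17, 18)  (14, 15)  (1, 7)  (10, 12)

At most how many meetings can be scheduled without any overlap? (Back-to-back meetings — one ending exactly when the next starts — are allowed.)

By end time: (4,6), (1,7), (5,8), (7,9), (10,12), (14,15), (17,18), (19,20), (20,21).
Pick (4,6); next start ≥ 6 → (7,9); next start ≥ 9 → (10,12); next start ≥ 12 → (14,15); next start ≥ 15 → (17,18); next start ≥ 18 → (19,20); next start ≥ 20 → (20,21).
Selected 7 meetings.

7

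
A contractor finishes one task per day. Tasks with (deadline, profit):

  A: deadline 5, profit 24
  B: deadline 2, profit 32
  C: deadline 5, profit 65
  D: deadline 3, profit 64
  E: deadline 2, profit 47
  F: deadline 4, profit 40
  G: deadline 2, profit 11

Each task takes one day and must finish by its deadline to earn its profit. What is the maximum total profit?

248

Sort by profit descending; place each in the latest free slot ≤ its deadline.
Profit order: C=65 D=64 E=47 F=40 B=32 A=24 G=11
Assign: C→slot 5, D→slot 3, E→slot 2, F→slot 4, B→slot 1, A skipped, G skipped.
Slots: [1:B] [2:E] [3:D] [4:F] [5:C]
Profit = 32 + 47 + 64 + 40 + 65 = 248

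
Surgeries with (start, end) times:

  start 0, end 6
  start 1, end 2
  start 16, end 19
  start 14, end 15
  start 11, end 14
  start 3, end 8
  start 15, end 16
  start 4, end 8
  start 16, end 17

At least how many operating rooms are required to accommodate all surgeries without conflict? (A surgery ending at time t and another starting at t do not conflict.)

3

The answer is the maximum number of intervals overlapping at any instant.
starts: [0, 1, 3, 4, 11, 14, 15, 16, 16]
ends:   [2, 6, 8, 8, 14, 15, 16, 17, 19]
s0→1 s1→2 e2→1 s3→2 s4→3  — peak 3.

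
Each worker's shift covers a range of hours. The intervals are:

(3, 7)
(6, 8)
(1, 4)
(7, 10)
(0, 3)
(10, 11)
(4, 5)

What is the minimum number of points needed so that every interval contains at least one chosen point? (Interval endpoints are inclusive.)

Sorted: [0,3] [1,4] [4,5] [3,7] [6,8] [7,10] [10,11]
{[0,3],[1,4]} hit by 3; {[4,5],[3,7]} hit by 5; {[6,8],[7,10]} hit by 8; {[10,11]} hit by 11.
Points: 3, 5, 8, 11 (4 total).

4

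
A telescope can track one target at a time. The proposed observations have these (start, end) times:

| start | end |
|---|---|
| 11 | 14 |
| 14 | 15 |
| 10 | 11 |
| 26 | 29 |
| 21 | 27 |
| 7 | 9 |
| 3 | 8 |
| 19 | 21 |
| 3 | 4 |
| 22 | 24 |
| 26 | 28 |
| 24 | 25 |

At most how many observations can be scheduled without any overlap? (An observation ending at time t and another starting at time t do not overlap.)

Order by finish time; keep every interval that doesn't clash with the previous kept one.
Sorted by end: (3,4)  (3,8)  (7,9)  (10,11)  (11,14)  (14,15)  (19,21)  (22,24)  (24,25)  (21,27)  (26,28)  (26,29)
take (3,4); take (7,9); take (10,11); take (11,14); take (14,15); take (19,21); take (22,24); take (24,25); take (26,28).
Selected 9 observations.

9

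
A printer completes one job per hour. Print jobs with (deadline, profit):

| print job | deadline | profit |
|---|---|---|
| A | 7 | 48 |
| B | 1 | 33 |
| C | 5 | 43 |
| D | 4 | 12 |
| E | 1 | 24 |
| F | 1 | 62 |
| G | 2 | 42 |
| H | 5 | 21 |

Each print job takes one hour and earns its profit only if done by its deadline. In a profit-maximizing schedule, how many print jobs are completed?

Sort by profit descending; place each in the latest free slot ≤ its deadline.
By profit: F(d1,62), A(d7,48), C(d5,43), G(d2,42), B(d1,33), E(d1,24), H(d5,21), D(d4,12)
F→slot 1; A→slot 7; C→slot 5; G→slot 2; B skipped; E skipped; H→slot 4; D→slot 3.
6 of 8 scheduled.

6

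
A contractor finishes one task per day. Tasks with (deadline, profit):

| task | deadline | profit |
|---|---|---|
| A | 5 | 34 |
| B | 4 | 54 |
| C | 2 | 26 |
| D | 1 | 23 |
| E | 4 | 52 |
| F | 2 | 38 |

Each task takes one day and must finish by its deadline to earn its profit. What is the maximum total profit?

Sort by profit descending; place each in the latest free slot ≤ its deadline.
Profit order: B=54 E=52 F=38 A=34 C=26 D=23
Assign: B→slot 4, E→slot 3, F→slot 2, A→slot 5, C→slot 1, D skipped.
Slots: [1:C] [2:F] [3:E] [4:B] [5:A]
Profit = 26 + 38 + 52 + 54 + 34 = 204

204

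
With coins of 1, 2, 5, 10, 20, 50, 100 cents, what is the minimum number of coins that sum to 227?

227 − 2×100→27 − 1×20→7 − 1×5→2 − 1×2→0
Total coins = 2 + 1 + 1 + 1 = 5

5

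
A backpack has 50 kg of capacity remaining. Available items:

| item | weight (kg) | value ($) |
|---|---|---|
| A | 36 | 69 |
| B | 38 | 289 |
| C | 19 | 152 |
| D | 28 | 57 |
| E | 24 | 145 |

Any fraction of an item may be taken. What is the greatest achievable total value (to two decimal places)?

387.76

Order: C (152/19=8.00) > B (289/38=7.61) > E (145/24=6.04) > D (57/28=2.04) > A (69/36=1.92)
Fill: take C (19 @ 152) → take 31/38 of B → 235.76; 50/50 used.
Total value = 387.76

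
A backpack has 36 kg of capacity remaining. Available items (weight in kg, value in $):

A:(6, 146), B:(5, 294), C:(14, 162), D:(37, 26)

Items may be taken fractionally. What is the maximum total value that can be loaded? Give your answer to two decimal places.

Sort by value per unit weight and fill in that order.
Ratios (sorted): B 58.80, A 24.33, C 11.57, D 0.70
take B (5 @ 294); take A (6 @ 146); take C (14 @ 162); take 11/37 of D → 7.73. Capacity used 36/36.
Total value = 609.73

609.73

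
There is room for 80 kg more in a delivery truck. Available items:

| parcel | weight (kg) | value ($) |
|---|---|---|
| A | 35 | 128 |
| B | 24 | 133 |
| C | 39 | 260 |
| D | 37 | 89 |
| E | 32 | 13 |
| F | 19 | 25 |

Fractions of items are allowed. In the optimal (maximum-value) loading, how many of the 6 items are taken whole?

Greedy by value/weight ratio, highest first.
Order: C (260/39=6.67) > B (133/24=5.54) > A (128/35=3.66) > D (89/37=2.41) > F (25/19=1.32) > E (13/32=0.41)
Fill: take C (39 @ 260) → take B (24 @ 133) → take 17/35 of A → 62.17; 80/80 used.
2 item(s) taken whole; one partial (take 17/35 of A).

2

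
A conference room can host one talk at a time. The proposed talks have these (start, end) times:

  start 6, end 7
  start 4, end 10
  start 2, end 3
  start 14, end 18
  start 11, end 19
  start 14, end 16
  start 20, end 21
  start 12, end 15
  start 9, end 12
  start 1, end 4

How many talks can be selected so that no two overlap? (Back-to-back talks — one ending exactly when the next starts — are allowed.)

By end time: (2,3), (1,4), (6,7), (4,10), (9,12), (12,15), (14,16), (14,18), (11,19), (20,21).
Pick (2,3); next start ≥ 3 → (6,7); next start ≥ 7 → (9,12); next start ≥ 12 → (12,15); next start ≥ 15 → (20,21).
Selected 5 talks.

5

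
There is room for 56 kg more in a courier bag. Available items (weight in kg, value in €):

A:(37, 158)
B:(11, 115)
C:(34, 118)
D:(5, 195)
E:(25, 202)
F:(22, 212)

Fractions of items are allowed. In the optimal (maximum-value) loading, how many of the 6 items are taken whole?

3

Ratios (sorted): D 39.00, B 10.45, F 9.64, E 8.08, A 4.27, C 3.47
take D (5 @ 195); take B (11 @ 115); take F (22 @ 212); take 18/25 of E → 145.44. Capacity used 56/56.
3 item(s) taken whole; one partial (take 18/25 of E).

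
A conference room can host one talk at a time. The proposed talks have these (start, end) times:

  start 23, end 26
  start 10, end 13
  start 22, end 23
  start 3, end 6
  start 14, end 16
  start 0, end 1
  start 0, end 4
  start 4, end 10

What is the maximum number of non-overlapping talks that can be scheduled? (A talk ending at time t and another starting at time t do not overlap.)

6

By end time: (0,1), (0,4), (3,6), (4,10), (10,13), (14,16), (22,23), (23,26).
Pick (0,1); next start ≥ 1 → (3,6); next start ≥ 6 → (10,13); next start ≥ 13 → (14,16); next start ≥ 16 → (22,23); next start ≥ 23 → (23,26).
Selected 6 talks.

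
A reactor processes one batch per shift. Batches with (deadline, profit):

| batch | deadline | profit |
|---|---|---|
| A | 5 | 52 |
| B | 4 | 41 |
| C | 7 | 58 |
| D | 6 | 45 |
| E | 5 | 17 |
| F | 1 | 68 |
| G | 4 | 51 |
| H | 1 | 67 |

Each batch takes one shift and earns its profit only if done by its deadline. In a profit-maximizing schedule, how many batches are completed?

7

Take jobs in profit order; each goes to the latest open slot no later than its deadline.
By profit: F(d1,68), H(d1,67), C(d7,58), A(d5,52), G(d4,51), D(d6,45), B(d4,41), E(d5,17)
F→slot 1; H skipped; C→slot 7; A→slot 5; G→slot 4; D→slot 6; B→slot 3; E→slot 2.
7 of 8 scheduled.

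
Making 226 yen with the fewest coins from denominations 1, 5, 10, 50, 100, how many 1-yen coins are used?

1

Greedy: take as many of the largest coin as possible, then repeat with the remainder.
226 = 2×100 + 2×10 + 1×5 + 1×1
Count of 1: 1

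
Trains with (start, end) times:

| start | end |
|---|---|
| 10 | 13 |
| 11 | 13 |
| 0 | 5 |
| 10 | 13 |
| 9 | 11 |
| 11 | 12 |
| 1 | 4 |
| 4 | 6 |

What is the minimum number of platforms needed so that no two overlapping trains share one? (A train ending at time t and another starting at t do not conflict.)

4

starts: [0, 1, 4, 9, 10, 10, 11, 11]
ends:   [4, 5, 6, 11, 12, 13, 13, 13]
s0→1 s1→2 e4→1 s4→2 e5→1 e6→0 s9→1 s10→2 s10→3 e11→2 s11→3 s11→4  — peak 4.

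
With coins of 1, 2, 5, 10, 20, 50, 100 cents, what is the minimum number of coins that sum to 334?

7

334 − 3×100→34 − 1×20→14 − 1×10→4 − 2×2→0
Total coins = 3 + 1 + 1 + 2 = 7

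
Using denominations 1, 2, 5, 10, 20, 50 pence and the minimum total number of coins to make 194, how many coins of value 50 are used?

194 − 3×50→44 − 2×20→4 − 2×2→0
Count of 50: 3

3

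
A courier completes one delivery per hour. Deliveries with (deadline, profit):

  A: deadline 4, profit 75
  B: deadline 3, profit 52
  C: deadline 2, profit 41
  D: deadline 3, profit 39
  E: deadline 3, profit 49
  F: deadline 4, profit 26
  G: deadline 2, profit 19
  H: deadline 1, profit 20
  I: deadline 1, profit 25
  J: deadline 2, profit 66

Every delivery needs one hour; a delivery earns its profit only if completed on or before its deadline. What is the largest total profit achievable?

242

By profit: A(d4,75), J(d2,66), B(d3,52), E(d3,49), C(d2,41), D(d3,39), F(d4,26), I(d1,25), H(d1,20), G(d2,19)
A→slot 4; J→slot 2; B→slot 3; E→slot 1; C skipped; D skipped; F skipped; I skipped; H skipped; G skipped.
Profit = 49 + 66 + 52 + 75 = 242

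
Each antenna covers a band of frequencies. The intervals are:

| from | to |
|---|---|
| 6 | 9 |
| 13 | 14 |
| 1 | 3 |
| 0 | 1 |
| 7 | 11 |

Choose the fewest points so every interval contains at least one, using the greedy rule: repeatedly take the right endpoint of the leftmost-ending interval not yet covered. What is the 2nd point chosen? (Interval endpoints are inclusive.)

Process intervals by earliest right end; each time one isn't hit yet, stab at its right endpoint.
By right end: [0,1]  [1,3]  [6,9]  [7,11]  [13,14]
[0,1] uncovered → point at 1; [6,9] uncovered → point at 9; [13,14] uncovered → point at 14.
Points: 1, 9, 14 (3 total).

9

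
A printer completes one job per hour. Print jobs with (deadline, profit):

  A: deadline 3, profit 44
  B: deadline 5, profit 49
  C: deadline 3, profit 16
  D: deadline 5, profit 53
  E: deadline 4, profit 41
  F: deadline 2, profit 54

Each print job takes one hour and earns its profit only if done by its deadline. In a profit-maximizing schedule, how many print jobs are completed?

5

Profit order: F=54 D=53 B=49 A=44 E=41 C=16
Assign: F→slot 2, D→slot 5, B→slot 4, A→slot 3, E→slot 1, C skipped.
Slots: [1:E] [2:F] [3:A] [4:B] [5:D]
5 of 6 scheduled.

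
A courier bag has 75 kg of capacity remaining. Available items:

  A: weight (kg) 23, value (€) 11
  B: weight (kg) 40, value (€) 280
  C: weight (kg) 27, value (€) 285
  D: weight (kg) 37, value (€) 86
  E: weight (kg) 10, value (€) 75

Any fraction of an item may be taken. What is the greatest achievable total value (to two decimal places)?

626.00

Ratios (sorted): C 10.56, E 7.50, B 7.00, D 2.32, A 0.48
take C (27 @ 285); take E (10 @ 75); take 38/40 of B → 266.00. Capacity used 75/75.
Total value = 626.00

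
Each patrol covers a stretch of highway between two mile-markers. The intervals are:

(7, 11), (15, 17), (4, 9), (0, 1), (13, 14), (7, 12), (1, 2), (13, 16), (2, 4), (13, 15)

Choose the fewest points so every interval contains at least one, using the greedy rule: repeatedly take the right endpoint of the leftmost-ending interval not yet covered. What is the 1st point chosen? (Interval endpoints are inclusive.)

Sorted: [0,1] [1,2] [2,4] [4,9] [7,11] [7,12] [13,14] [13,15] [13,16] [15,17]
{[0,1],[1,2]} hit by 1; {[2,4],[4,9]} hit by 4; {[7,11],[7,12]} hit by 11; {[13,14],[13,15],[13,16]} hit by 14; {[15,17]} hit by 17.
Points: 1, 4, 11, 14, 17 (5 total).

1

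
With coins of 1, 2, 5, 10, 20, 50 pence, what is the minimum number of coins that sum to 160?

160 = 3×50 + 1×10
Total coins = 3 + 1 = 4

4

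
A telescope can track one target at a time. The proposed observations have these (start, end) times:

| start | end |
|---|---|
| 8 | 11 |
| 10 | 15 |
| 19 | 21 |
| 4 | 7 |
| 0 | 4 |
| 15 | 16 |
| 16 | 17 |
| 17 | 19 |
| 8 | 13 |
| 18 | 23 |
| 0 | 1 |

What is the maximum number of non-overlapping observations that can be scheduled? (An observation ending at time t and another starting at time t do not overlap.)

7

Greedy by earliest finish: after sorting by end time, pick each interval compatible with the last pick.
Sorted by end: (0,1)  (0,4)  (4,7)  (8,11)  (8,13)  (10,15)  (15,16)  (16,17)  (17,19)  (19,21)  (18,23)
take (0,1); take (4,7); take (8,11); skip (8,13); take (15,16); take (16,17); take (17,19); take (19,21).
Selected 7 observations.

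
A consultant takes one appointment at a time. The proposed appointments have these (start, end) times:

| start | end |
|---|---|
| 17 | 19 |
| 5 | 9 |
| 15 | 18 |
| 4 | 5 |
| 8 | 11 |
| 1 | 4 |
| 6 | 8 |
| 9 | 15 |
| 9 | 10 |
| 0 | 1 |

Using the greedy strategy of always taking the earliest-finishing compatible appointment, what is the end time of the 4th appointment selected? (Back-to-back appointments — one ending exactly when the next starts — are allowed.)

8

By end time: (0,1), (1,4), (4,5), (6,8), (5,9), (9,10), (8,11), (9,15), (15,18), (17,19).
Pick (0,1); next start ≥ 1 → (1,4); next start ≥ 4 → (4,5); next start ≥ 5 → (6,8); next start ≥ 8 → (9,10); next start ≥ 10 → (15,18).
Selected: (0,1) (1,4) (4,5) (6,8) (9,10) (15,18)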